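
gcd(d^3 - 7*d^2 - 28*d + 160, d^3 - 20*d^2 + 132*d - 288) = d - 8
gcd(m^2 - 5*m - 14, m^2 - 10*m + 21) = m - 7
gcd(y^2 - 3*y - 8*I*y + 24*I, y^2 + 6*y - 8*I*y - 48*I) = y - 8*I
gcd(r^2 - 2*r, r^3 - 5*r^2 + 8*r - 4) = r - 2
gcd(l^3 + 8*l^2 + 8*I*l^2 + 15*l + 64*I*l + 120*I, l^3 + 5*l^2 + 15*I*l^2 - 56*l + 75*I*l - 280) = l^2 + l*(5 + 8*I) + 40*I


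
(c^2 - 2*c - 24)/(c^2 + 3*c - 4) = (c - 6)/(c - 1)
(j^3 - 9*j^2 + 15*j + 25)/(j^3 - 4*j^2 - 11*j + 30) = (j^2 - 4*j - 5)/(j^2 + j - 6)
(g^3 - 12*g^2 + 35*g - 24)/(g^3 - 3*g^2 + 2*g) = (g^2 - 11*g + 24)/(g*(g - 2))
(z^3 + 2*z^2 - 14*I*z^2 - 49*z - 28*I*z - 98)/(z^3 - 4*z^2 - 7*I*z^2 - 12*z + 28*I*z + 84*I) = (z - 7*I)/(z - 6)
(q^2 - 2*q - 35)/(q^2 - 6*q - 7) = (q + 5)/(q + 1)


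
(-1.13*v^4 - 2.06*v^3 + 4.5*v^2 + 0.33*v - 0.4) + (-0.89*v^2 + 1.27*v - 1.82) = -1.13*v^4 - 2.06*v^3 + 3.61*v^2 + 1.6*v - 2.22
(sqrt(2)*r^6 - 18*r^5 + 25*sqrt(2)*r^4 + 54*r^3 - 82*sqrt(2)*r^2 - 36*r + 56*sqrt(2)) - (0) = sqrt(2)*r^6 - 18*r^5 + 25*sqrt(2)*r^4 + 54*r^3 - 82*sqrt(2)*r^2 - 36*r + 56*sqrt(2)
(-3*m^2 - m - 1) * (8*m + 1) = -24*m^3 - 11*m^2 - 9*m - 1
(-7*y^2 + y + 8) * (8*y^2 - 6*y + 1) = -56*y^4 + 50*y^3 + 51*y^2 - 47*y + 8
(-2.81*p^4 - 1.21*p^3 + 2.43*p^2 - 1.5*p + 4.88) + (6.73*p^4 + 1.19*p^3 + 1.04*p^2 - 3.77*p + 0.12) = 3.92*p^4 - 0.02*p^3 + 3.47*p^2 - 5.27*p + 5.0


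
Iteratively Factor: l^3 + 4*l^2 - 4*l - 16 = (l + 2)*(l^2 + 2*l - 8) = (l + 2)*(l + 4)*(l - 2)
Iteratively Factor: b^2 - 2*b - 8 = (b - 4)*(b + 2)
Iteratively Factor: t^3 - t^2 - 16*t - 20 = (t + 2)*(t^2 - 3*t - 10) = (t - 5)*(t + 2)*(t + 2)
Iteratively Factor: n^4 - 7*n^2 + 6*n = (n - 2)*(n^3 + 2*n^2 - 3*n) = (n - 2)*(n + 3)*(n^2 - n) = (n - 2)*(n - 1)*(n + 3)*(n)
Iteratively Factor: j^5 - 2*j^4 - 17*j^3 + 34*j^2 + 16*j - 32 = (j - 1)*(j^4 - j^3 - 18*j^2 + 16*j + 32) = (j - 4)*(j - 1)*(j^3 + 3*j^2 - 6*j - 8) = (j - 4)*(j - 1)*(j + 1)*(j^2 + 2*j - 8) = (j - 4)*(j - 2)*(j - 1)*(j + 1)*(j + 4)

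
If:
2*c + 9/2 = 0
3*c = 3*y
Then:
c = -9/4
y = -9/4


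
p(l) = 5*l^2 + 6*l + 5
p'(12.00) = 126.00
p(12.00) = 797.00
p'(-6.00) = -54.00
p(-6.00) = 149.00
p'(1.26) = 18.60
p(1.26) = 20.50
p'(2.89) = 34.90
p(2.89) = 64.10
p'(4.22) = 48.20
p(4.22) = 119.36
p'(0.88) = 14.80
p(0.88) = 14.15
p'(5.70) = 63.00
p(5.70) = 201.65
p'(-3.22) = -26.20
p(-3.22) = 37.52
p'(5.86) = 64.60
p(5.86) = 211.86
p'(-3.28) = -26.80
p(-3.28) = 39.11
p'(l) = 10*l + 6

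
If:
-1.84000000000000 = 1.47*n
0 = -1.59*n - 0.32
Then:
No Solution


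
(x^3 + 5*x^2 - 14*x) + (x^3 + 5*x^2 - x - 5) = 2*x^3 + 10*x^2 - 15*x - 5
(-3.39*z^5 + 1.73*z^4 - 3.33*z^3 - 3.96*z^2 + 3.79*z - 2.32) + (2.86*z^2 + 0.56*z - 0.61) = -3.39*z^5 + 1.73*z^4 - 3.33*z^3 - 1.1*z^2 + 4.35*z - 2.93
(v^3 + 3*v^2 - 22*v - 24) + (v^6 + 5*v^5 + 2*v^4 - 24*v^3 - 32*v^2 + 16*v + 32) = v^6 + 5*v^5 + 2*v^4 - 23*v^3 - 29*v^2 - 6*v + 8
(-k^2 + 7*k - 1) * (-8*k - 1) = 8*k^3 - 55*k^2 + k + 1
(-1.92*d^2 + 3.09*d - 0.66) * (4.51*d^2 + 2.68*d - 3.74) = -8.6592*d^4 + 8.7903*d^3 + 12.4854*d^2 - 13.3254*d + 2.4684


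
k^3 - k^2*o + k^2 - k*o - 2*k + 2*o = (k - 1)*(k + 2)*(k - o)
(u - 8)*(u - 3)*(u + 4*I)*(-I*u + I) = -I*u^4 + 4*u^3 + 12*I*u^3 - 48*u^2 - 35*I*u^2 + 140*u + 24*I*u - 96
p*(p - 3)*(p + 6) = p^3 + 3*p^2 - 18*p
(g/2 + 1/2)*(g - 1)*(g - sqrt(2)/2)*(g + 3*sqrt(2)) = g^4/2 + 5*sqrt(2)*g^3/4 - 2*g^2 - 5*sqrt(2)*g/4 + 3/2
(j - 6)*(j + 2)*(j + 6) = j^3 + 2*j^2 - 36*j - 72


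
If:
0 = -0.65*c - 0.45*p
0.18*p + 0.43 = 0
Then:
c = 1.65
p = -2.39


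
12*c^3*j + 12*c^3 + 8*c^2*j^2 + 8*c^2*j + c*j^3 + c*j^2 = (2*c + j)*(6*c + j)*(c*j + c)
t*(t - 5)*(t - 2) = t^3 - 7*t^2 + 10*t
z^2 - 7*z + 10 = (z - 5)*(z - 2)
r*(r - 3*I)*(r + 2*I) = r^3 - I*r^2 + 6*r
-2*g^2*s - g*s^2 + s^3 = s*(-2*g + s)*(g + s)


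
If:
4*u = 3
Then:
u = 3/4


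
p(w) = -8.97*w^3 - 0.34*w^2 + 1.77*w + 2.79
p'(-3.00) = -238.38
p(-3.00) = 236.61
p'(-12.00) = -3865.11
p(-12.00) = 15432.75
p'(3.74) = -377.18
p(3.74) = -464.60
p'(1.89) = -95.64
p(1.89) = -55.64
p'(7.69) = -1594.81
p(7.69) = -4082.87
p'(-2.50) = -164.72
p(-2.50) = 136.40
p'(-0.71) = -11.31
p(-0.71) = 4.57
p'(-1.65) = -70.37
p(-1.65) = 39.24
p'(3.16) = -269.09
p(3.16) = -278.06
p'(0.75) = -13.88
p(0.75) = 0.14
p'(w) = -26.91*w^2 - 0.68*w + 1.77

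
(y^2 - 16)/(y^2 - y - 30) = (16 - y^2)/(-y^2 + y + 30)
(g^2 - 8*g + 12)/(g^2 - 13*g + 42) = (g - 2)/(g - 7)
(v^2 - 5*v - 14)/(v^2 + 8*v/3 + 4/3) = 3*(v - 7)/(3*v + 2)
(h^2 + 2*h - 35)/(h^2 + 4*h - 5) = (h^2 + 2*h - 35)/(h^2 + 4*h - 5)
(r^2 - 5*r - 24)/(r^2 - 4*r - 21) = (r - 8)/(r - 7)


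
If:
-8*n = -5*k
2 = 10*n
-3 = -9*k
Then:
No Solution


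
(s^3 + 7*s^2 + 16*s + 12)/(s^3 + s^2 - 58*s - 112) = (s^2 + 5*s + 6)/(s^2 - s - 56)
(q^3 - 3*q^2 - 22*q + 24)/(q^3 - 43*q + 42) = (q + 4)/(q + 7)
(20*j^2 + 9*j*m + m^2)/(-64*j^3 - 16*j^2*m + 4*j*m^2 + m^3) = (-5*j - m)/(16*j^2 - m^2)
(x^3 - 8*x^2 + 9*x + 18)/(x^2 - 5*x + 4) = (x^3 - 8*x^2 + 9*x + 18)/(x^2 - 5*x + 4)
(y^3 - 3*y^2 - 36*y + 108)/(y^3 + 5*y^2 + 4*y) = (y^3 - 3*y^2 - 36*y + 108)/(y*(y^2 + 5*y + 4))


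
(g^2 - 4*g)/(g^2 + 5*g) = (g - 4)/(g + 5)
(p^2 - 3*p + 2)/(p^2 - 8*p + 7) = (p - 2)/(p - 7)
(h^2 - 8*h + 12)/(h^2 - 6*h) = (h - 2)/h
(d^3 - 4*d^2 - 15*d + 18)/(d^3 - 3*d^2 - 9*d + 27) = (d^2 - 7*d + 6)/(d^2 - 6*d + 9)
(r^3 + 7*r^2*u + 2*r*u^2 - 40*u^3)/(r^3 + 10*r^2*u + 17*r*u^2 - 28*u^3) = (r^2 + 3*r*u - 10*u^2)/(r^2 + 6*r*u - 7*u^2)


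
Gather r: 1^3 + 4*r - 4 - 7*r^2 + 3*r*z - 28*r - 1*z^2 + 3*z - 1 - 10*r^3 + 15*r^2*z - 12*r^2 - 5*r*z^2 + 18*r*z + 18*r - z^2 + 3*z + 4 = -10*r^3 + r^2*(15*z - 19) + r*(-5*z^2 + 21*z - 6) - 2*z^2 + 6*z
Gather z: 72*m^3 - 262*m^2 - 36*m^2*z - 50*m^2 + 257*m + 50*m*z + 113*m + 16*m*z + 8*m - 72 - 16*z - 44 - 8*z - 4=72*m^3 - 312*m^2 + 378*m + z*(-36*m^2 + 66*m - 24) - 120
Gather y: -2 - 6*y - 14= -6*y - 16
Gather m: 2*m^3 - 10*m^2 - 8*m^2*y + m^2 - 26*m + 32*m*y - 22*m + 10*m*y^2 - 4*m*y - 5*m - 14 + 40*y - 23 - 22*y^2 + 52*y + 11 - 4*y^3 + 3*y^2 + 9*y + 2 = 2*m^3 + m^2*(-8*y - 9) + m*(10*y^2 + 28*y - 53) - 4*y^3 - 19*y^2 + 101*y - 24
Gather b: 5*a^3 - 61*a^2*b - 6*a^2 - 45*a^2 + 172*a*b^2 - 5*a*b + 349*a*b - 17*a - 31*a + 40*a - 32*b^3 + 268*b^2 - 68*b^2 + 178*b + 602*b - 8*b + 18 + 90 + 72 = 5*a^3 - 51*a^2 - 8*a - 32*b^3 + b^2*(172*a + 200) + b*(-61*a^2 + 344*a + 772) + 180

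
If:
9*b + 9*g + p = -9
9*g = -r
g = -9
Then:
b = 8 - p/9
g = -9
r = 81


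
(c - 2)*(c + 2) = c^2 - 4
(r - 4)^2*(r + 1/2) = r^3 - 15*r^2/2 + 12*r + 8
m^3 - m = m*(m - 1)*(m + 1)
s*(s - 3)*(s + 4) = s^3 + s^2 - 12*s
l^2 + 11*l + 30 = (l + 5)*(l + 6)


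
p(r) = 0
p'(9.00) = 0.00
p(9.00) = 0.00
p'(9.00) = 0.00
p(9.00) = 0.00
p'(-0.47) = 0.00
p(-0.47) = 0.00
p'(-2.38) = 0.00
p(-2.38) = 0.00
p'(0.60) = 0.00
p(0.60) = 0.00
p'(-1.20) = 0.00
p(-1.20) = 0.00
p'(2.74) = 0.00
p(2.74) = 0.00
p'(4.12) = 0.00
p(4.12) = 0.00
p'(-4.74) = 0.00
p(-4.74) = 0.00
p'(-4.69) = 0.00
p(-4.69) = 0.00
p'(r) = 0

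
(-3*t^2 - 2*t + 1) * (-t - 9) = 3*t^3 + 29*t^2 + 17*t - 9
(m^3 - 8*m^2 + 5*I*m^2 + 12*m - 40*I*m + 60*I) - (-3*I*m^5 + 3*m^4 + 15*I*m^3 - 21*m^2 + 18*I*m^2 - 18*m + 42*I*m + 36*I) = 3*I*m^5 - 3*m^4 + m^3 - 15*I*m^3 + 13*m^2 - 13*I*m^2 + 30*m - 82*I*m + 24*I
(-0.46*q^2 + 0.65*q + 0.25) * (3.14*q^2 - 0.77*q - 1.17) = -1.4444*q^4 + 2.3952*q^3 + 0.8227*q^2 - 0.953*q - 0.2925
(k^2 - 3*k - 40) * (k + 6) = k^3 + 3*k^2 - 58*k - 240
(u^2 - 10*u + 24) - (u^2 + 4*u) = 24 - 14*u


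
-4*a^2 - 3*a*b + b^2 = (-4*a + b)*(a + b)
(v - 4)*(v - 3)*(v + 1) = v^3 - 6*v^2 + 5*v + 12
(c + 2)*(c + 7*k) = c^2 + 7*c*k + 2*c + 14*k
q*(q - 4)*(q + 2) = q^3 - 2*q^2 - 8*q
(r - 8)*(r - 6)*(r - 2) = r^3 - 16*r^2 + 76*r - 96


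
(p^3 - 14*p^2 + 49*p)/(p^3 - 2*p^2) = (p^2 - 14*p + 49)/(p*(p - 2))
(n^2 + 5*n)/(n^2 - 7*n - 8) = n*(n + 5)/(n^2 - 7*n - 8)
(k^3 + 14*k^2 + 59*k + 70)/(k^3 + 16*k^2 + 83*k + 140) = (k + 2)/(k + 4)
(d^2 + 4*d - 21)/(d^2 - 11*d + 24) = (d + 7)/(d - 8)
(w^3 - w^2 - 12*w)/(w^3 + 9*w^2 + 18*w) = (w - 4)/(w + 6)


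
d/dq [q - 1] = 1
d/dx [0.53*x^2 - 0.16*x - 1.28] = 1.06*x - 0.16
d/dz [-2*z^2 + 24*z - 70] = 24 - 4*z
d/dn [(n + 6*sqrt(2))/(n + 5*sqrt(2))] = -sqrt(2)/(n + 5*sqrt(2))^2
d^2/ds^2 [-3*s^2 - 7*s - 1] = -6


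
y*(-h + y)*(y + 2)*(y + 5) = -h*y^3 - 7*h*y^2 - 10*h*y + y^4 + 7*y^3 + 10*y^2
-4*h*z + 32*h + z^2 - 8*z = (-4*h + z)*(z - 8)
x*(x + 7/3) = x^2 + 7*x/3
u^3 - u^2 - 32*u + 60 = (u - 5)*(u - 2)*(u + 6)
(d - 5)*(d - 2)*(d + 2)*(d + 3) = d^4 - 2*d^3 - 19*d^2 + 8*d + 60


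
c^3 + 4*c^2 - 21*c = c*(c - 3)*(c + 7)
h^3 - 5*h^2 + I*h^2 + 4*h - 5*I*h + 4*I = (h - 4)*(h - 1)*(h + I)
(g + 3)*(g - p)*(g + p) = g^3 + 3*g^2 - g*p^2 - 3*p^2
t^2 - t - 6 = (t - 3)*(t + 2)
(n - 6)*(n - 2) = n^2 - 8*n + 12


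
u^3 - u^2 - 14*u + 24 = (u - 3)*(u - 2)*(u + 4)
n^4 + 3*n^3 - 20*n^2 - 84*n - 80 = (n - 5)*(n + 2)^2*(n + 4)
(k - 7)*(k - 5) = k^2 - 12*k + 35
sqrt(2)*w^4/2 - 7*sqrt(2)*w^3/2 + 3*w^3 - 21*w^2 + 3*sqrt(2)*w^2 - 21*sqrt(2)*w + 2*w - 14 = (w - 7)*(w + sqrt(2))^2*(sqrt(2)*w/2 + 1)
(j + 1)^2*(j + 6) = j^3 + 8*j^2 + 13*j + 6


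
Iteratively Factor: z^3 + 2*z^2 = (z + 2)*(z^2) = z*(z + 2)*(z)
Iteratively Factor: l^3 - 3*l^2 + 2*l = (l - 2)*(l^2 - l) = (l - 2)*(l - 1)*(l)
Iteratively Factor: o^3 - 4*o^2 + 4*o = (o - 2)*(o^2 - 2*o) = (o - 2)^2*(o)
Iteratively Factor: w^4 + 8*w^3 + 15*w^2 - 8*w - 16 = (w + 1)*(w^3 + 7*w^2 + 8*w - 16) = (w + 1)*(w + 4)*(w^2 + 3*w - 4) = (w + 1)*(w + 4)^2*(w - 1)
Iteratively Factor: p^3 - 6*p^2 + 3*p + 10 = (p - 2)*(p^2 - 4*p - 5) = (p - 2)*(p + 1)*(p - 5)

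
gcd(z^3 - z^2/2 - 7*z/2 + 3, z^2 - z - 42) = 1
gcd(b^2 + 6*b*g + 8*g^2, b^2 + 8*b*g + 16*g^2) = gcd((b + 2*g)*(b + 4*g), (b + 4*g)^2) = b + 4*g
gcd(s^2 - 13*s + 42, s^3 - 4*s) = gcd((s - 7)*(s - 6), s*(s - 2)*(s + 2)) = 1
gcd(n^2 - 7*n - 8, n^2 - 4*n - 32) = n - 8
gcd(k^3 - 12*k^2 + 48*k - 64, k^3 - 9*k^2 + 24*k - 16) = k^2 - 8*k + 16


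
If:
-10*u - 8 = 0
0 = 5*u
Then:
No Solution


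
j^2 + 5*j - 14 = (j - 2)*(j + 7)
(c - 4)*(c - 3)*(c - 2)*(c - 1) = c^4 - 10*c^3 + 35*c^2 - 50*c + 24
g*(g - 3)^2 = g^3 - 6*g^2 + 9*g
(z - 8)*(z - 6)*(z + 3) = z^3 - 11*z^2 + 6*z + 144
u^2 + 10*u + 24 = (u + 4)*(u + 6)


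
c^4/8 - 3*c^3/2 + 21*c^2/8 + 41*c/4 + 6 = (c/4 + 1/4)*(c/2 + 1/2)*(c - 8)*(c - 6)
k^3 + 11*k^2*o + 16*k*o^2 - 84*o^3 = (k - 2*o)*(k + 6*o)*(k + 7*o)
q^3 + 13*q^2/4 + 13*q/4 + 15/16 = (q + 1/2)*(q + 5/4)*(q + 3/2)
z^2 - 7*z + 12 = (z - 4)*(z - 3)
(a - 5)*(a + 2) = a^2 - 3*a - 10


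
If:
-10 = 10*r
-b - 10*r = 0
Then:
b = 10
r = -1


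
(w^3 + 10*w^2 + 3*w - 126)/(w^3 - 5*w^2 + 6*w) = (w^2 + 13*w + 42)/(w*(w - 2))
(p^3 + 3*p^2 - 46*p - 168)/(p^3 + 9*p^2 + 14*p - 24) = (p - 7)/(p - 1)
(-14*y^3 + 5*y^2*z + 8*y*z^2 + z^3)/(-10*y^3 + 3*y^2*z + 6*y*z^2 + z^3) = (7*y + z)/(5*y + z)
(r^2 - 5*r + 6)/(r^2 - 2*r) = (r - 3)/r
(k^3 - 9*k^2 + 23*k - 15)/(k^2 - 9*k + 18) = (k^2 - 6*k + 5)/(k - 6)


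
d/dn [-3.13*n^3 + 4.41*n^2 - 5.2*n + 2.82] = -9.39*n^2 + 8.82*n - 5.2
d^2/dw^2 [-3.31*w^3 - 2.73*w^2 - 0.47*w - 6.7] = -19.86*w - 5.46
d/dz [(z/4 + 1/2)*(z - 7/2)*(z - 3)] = 3*z^2/4 - 9*z/4 - 5/8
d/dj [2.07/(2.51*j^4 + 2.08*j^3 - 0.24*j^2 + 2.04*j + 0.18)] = (-20.7828*j^3 - 12.9168*j^2 + 0.9936*j - 4.2228)/(2.51*j^4 + 2.08*j^3 - 0.24*j^2 + 2.04*j + 0.18)^2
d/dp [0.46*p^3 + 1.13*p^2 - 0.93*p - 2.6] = 1.38*p^2 + 2.26*p - 0.93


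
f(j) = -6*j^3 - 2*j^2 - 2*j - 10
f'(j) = -18*j^2 - 4*j - 2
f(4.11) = -468.56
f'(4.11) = -322.50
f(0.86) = -17.02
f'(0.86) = -18.75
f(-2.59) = 86.01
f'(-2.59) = -112.39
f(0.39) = -11.44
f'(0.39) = -6.30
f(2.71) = -149.52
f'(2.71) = -145.03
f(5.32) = -980.66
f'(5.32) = -532.72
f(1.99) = -69.18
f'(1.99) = -81.24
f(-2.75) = 105.16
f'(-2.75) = -127.12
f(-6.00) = 1226.00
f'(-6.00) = -626.00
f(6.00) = -1390.00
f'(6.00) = -674.00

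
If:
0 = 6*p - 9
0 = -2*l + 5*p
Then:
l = 15/4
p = 3/2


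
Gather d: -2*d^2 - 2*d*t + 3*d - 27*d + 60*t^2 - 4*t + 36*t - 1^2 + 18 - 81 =-2*d^2 + d*(-2*t - 24) + 60*t^2 + 32*t - 64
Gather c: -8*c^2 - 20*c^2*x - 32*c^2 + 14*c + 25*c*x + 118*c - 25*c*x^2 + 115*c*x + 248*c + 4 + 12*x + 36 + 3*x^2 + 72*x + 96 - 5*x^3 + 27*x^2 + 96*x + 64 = c^2*(-20*x - 40) + c*(-25*x^2 + 140*x + 380) - 5*x^3 + 30*x^2 + 180*x + 200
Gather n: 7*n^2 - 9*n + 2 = 7*n^2 - 9*n + 2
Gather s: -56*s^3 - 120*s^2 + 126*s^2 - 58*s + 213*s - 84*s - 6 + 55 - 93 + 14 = -56*s^3 + 6*s^2 + 71*s - 30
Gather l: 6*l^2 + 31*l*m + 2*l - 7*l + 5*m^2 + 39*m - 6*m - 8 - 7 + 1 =6*l^2 + l*(31*m - 5) + 5*m^2 + 33*m - 14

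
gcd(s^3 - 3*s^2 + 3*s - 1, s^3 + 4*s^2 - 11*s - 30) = 1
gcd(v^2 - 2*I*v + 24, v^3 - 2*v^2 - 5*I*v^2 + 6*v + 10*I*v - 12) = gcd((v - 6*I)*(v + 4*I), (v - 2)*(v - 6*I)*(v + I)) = v - 6*I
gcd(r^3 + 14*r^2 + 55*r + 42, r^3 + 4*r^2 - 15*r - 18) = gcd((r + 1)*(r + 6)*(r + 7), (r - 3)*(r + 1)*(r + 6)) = r^2 + 7*r + 6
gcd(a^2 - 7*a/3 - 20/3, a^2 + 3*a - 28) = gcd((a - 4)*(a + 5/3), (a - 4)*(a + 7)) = a - 4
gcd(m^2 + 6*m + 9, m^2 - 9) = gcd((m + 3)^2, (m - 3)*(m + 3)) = m + 3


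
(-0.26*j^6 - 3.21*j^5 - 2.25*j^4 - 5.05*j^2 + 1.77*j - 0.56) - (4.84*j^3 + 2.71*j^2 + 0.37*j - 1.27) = -0.26*j^6 - 3.21*j^5 - 2.25*j^4 - 4.84*j^3 - 7.76*j^2 + 1.4*j + 0.71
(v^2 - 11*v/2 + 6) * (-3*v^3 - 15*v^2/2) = -3*v^5 + 9*v^4 + 93*v^3/4 - 45*v^2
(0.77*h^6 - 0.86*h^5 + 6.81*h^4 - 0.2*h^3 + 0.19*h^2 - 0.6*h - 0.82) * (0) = 0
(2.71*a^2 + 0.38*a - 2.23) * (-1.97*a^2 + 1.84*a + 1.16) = -5.3387*a^4 + 4.2378*a^3 + 8.2359*a^2 - 3.6624*a - 2.5868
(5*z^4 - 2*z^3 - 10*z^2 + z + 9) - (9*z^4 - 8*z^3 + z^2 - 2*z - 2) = -4*z^4 + 6*z^3 - 11*z^2 + 3*z + 11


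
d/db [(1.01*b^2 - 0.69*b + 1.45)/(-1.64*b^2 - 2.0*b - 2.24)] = (-3.1516*b^2 + 0.231199999999999*b + 4.4456)/(2.6896*b^4 + 6.56*b^3 + 11.3472*b^2 + 8.96*b + 5.0176)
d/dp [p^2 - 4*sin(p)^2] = 2*p - 4*sin(2*p)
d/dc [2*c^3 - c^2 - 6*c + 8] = 6*c^2 - 2*c - 6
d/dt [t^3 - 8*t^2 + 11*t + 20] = 3*t^2 - 16*t + 11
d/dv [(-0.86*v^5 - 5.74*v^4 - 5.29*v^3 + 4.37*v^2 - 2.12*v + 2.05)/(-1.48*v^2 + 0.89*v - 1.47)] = (3.8184*v^6 + 13.9288*v^5 - 1.1756*v^4 + 24.335*v^3 + 24.0806*v^2 - 6.7798*v + 1.2919)/(2.1904*v^4 - 2.6344*v^3 + 5.1433*v^2 - 2.6166*v + 2.1609)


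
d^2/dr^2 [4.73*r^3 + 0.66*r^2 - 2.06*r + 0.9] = 28.38*r + 1.32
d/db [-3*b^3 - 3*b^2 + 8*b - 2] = -9*b^2 - 6*b + 8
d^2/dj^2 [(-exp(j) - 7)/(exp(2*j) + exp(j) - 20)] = (-exp(4*j) - 27*exp(3*j) - 141*exp(2*j) - 587*exp(j) - 540)*exp(j)/(exp(6*j) + 3*exp(5*j) - 57*exp(4*j) - 119*exp(3*j) + 1140*exp(2*j) + 1200*exp(j) - 8000)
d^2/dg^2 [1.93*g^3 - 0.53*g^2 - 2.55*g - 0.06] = 11.58*g - 1.06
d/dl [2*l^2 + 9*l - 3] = 4*l + 9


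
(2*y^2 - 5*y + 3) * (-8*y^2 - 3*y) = -16*y^4 + 34*y^3 - 9*y^2 - 9*y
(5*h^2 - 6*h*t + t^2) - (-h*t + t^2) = 5*h^2 - 5*h*t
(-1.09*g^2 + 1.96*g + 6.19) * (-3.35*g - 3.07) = 3.6515*g^3 - 3.2197*g^2 - 26.7537*g - 19.0033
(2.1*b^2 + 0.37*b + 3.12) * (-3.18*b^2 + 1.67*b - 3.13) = -6.678*b^4 + 2.3304*b^3 - 15.8767*b^2 + 4.0523*b - 9.7656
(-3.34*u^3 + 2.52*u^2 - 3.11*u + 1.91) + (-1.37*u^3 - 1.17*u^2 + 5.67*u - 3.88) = -4.71*u^3 + 1.35*u^2 + 2.56*u - 1.97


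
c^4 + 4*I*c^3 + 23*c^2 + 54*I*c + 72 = (c - 4*I)*(c - I)*(c + 3*I)*(c + 6*I)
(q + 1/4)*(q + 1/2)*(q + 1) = q^3 + 7*q^2/4 + 7*q/8 + 1/8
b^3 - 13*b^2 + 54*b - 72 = (b - 6)*(b - 4)*(b - 3)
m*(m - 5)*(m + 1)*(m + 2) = m^4 - 2*m^3 - 13*m^2 - 10*m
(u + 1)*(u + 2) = u^2 + 3*u + 2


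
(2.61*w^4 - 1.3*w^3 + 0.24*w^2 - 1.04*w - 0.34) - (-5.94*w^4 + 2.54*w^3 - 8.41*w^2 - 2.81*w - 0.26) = 8.55*w^4 - 3.84*w^3 + 8.65*w^2 + 1.77*w - 0.08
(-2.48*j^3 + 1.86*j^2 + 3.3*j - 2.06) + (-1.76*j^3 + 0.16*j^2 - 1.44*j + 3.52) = -4.24*j^3 + 2.02*j^2 + 1.86*j + 1.46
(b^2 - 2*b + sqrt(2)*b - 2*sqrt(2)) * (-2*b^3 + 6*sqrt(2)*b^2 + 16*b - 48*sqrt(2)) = -2*b^5 + 4*b^4 + 4*sqrt(2)*b^4 - 8*sqrt(2)*b^3 + 28*b^3 - 56*b^2 - 32*sqrt(2)*b^2 - 96*b + 64*sqrt(2)*b + 192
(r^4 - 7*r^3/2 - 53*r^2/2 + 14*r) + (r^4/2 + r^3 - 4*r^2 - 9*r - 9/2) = 3*r^4/2 - 5*r^3/2 - 61*r^2/2 + 5*r - 9/2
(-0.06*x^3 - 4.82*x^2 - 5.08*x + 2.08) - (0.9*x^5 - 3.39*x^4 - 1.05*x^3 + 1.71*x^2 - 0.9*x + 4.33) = -0.9*x^5 + 3.39*x^4 + 0.99*x^3 - 6.53*x^2 - 4.18*x - 2.25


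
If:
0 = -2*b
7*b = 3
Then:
No Solution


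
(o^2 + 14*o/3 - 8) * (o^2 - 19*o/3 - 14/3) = o^4 - 5*o^3/3 - 380*o^2/9 + 260*o/9 + 112/3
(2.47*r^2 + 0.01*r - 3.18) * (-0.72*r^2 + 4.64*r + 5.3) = -1.7784*r^4 + 11.4536*r^3 + 15.427*r^2 - 14.7022*r - 16.854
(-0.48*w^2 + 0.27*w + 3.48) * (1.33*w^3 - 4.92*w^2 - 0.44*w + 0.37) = -0.6384*w^5 + 2.7207*w^4 + 3.5112*w^3 - 17.418*w^2 - 1.4313*w + 1.2876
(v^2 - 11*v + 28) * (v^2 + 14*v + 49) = v^4 + 3*v^3 - 77*v^2 - 147*v + 1372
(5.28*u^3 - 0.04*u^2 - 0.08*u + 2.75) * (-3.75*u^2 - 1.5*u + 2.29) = -19.8*u^5 - 7.77*u^4 + 12.4512*u^3 - 10.2841*u^2 - 4.3082*u + 6.2975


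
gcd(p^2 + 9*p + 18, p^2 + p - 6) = p + 3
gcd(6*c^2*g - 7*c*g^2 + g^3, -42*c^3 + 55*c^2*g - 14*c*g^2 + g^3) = 6*c^2 - 7*c*g + g^2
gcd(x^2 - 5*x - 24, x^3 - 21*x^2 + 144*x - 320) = x - 8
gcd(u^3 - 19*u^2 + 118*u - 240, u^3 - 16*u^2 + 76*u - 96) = u^2 - 14*u + 48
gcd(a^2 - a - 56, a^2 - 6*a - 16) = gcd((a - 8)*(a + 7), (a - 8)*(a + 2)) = a - 8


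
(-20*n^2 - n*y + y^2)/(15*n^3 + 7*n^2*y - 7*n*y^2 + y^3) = (4*n + y)/(-3*n^2 - 2*n*y + y^2)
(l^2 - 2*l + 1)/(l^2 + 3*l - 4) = (l - 1)/(l + 4)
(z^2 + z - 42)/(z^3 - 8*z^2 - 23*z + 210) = (z + 7)/(z^2 - 2*z - 35)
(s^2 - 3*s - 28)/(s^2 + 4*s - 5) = (s^2 - 3*s - 28)/(s^2 + 4*s - 5)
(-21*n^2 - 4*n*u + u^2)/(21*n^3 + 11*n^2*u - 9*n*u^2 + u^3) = (3*n + u)/(-3*n^2 - 2*n*u + u^2)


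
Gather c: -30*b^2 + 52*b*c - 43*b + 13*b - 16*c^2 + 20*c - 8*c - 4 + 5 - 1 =-30*b^2 - 30*b - 16*c^2 + c*(52*b + 12)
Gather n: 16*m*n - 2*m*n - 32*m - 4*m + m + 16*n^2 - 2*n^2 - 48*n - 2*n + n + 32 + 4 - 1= -35*m + 14*n^2 + n*(14*m - 49) + 35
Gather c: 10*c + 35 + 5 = 10*c + 40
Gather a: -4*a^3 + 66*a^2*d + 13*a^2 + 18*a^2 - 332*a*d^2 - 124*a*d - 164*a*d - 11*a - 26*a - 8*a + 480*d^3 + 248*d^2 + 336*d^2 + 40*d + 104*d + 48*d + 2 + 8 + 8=-4*a^3 + a^2*(66*d + 31) + a*(-332*d^2 - 288*d - 45) + 480*d^3 + 584*d^2 + 192*d + 18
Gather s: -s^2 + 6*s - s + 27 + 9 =-s^2 + 5*s + 36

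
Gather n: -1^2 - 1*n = -n - 1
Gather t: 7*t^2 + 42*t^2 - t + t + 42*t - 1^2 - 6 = 49*t^2 + 42*t - 7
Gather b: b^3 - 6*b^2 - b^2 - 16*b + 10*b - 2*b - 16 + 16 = b^3 - 7*b^2 - 8*b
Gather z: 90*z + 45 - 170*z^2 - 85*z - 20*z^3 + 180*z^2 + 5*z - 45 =-20*z^3 + 10*z^2 + 10*z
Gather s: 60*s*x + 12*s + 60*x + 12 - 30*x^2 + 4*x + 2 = s*(60*x + 12) - 30*x^2 + 64*x + 14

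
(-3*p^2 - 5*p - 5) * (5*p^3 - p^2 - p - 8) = -15*p^5 - 22*p^4 - 17*p^3 + 34*p^2 + 45*p + 40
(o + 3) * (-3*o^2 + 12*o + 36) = -3*o^3 + 3*o^2 + 72*o + 108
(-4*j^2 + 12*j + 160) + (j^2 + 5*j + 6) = -3*j^2 + 17*j + 166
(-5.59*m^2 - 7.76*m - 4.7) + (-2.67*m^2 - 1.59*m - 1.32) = -8.26*m^2 - 9.35*m - 6.02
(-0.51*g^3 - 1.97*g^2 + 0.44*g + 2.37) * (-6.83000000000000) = 3.4833*g^3 + 13.4551*g^2 - 3.0052*g - 16.1871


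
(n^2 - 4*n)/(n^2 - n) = (n - 4)/(n - 1)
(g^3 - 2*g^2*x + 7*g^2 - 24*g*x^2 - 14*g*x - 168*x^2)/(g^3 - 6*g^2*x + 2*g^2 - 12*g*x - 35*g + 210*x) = (g + 4*x)/(g - 5)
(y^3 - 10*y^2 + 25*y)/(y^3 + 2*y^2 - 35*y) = (y - 5)/(y + 7)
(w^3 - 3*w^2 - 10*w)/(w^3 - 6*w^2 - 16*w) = (w - 5)/(w - 8)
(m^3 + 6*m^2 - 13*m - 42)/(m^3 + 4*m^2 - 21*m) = (m + 2)/m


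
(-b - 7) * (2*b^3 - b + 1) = -2*b^4 - 14*b^3 + b^2 + 6*b - 7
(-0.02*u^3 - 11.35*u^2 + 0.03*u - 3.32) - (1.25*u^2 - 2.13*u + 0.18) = -0.02*u^3 - 12.6*u^2 + 2.16*u - 3.5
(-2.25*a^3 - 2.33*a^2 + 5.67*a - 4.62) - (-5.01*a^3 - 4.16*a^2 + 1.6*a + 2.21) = 2.76*a^3 + 1.83*a^2 + 4.07*a - 6.83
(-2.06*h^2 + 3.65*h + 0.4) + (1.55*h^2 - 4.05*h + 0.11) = -0.51*h^2 - 0.4*h + 0.51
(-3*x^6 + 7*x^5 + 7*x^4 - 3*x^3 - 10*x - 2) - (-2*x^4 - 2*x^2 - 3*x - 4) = -3*x^6 + 7*x^5 + 9*x^4 - 3*x^3 + 2*x^2 - 7*x + 2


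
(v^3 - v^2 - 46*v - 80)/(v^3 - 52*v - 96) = (v + 5)/(v + 6)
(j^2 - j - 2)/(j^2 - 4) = (j + 1)/(j + 2)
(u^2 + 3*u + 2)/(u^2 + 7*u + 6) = (u + 2)/(u + 6)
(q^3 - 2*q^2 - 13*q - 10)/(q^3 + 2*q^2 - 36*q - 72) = (q^2 - 4*q - 5)/(q^2 - 36)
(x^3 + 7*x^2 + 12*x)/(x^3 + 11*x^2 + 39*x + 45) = x*(x + 4)/(x^2 + 8*x + 15)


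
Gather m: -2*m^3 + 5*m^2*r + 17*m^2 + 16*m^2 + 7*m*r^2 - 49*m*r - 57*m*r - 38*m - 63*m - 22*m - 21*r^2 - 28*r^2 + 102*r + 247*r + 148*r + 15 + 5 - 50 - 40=-2*m^3 + m^2*(5*r + 33) + m*(7*r^2 - 106*r - 123) - 49*r^2 + 497*r - 70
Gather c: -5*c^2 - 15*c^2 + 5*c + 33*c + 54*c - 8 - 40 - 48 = -20*c^2 + 92*c - 96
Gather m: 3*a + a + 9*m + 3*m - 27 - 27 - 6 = 4*a + 12*m - 60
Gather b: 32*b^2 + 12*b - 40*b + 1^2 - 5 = 32*b^2 - 28*b - 4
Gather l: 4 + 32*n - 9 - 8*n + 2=24*n - 3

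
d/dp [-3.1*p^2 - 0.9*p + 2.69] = -6.2*p - 0.9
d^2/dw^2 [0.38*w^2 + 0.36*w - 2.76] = 0.760000000000000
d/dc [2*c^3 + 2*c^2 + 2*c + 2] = 6*c^2 + 4*c + 2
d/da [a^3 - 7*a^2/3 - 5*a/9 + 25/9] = 3*a^2 - 14*a/3 - 5/9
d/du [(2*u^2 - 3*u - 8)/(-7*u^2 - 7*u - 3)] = (-35*u^2 - 124*u - 47)/(49*u^4 + 98*u^3 + 91*u^2 + 42*u + 9)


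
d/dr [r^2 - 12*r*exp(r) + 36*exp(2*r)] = -12*r*exp(r) + 2*r + 72*exp(2*r) - 12*exp(r)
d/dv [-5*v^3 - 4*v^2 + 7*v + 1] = -15*v^2 - 8*v + 7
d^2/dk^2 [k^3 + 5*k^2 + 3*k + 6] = 6*k + 10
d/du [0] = 0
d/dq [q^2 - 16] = 2*q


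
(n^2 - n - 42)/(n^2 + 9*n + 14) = (n^2 - n - 42)/(n^2 + 9*n + 14)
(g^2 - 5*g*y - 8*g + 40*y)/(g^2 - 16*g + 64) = (g - 5*y)/(g - 8)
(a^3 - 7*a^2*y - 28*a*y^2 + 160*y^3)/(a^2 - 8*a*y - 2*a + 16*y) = (a^2 + a*y - 20*y^2)/(a - 2)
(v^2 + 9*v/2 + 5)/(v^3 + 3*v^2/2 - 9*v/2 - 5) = (v + 2)/(v^2 - v - 2)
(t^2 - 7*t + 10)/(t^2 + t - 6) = (t - 5)/(t + 3)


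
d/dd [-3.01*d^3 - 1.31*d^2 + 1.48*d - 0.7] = -9.03*d^2 - 2.62*d + 1.48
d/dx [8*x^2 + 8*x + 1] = 16*x + 8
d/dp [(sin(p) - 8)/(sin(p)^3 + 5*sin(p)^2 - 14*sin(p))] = (-2*sin(p)^3 + 19*sin(p)^2 + 80*sin(p) - 112)*cos(p)/((sin(p) - 2)^2*(sin(p) + 7)^2*sin(p)^2)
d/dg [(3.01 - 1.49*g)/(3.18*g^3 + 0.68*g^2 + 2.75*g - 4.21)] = (9.4764*g^3 - 27.7022*g^2 - 4.0936*g - 2.0046)/(10.1124*g^6 + 4.3248*g^5 + 17.9524*g^4 - 23.0356*g^3 + 1.8369*g^2 - 23.155*g + 17.7241)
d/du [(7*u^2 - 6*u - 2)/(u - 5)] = (7*u^2 - 70*u + 32)/(u^2 - 10*u + 25)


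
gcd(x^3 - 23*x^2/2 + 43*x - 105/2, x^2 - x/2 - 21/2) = x - 7/2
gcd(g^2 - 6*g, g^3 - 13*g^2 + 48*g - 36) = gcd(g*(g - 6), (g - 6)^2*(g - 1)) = g - 6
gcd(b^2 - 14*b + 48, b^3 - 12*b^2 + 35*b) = 1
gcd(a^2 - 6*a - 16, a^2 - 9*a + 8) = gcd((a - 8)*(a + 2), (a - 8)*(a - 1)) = a - 8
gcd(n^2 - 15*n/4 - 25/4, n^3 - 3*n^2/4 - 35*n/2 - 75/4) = n^2 - 15*n/4 - 25/4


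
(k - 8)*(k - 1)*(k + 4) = k^3 - 5*k^2 - 28*k + 32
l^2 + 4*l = l*(l + 4)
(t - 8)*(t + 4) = t^2 - 4*t - 32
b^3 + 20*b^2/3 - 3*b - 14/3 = (b - 1)*(b + 2/3)*(b + 7)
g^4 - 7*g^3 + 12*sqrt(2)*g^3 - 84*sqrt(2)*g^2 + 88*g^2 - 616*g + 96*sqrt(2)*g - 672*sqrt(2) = (g - 7)*(g + 2*sqrt(2))*(g + 4*sqrt(2))*(g + 6*sqrt(2))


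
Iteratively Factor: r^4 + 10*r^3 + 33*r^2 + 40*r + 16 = (r + 4)*(r^3 + 6*r^2 + 9*r + 4) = (r + 1)*(r + 4)*(r^2 + 5*r + 4) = (r + 1)*(r + 4)^2*(r + 1)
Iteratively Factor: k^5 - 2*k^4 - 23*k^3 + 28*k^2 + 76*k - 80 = (k + 2)*(k^4 - 4*k^3 - 15*k^2 + 58*k - 40) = (k - 5)*(k + 2)*(k^3 + k^2 - 10*k + 8) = (k - 5)*(k - 2)*(k + 2)*(k^2 + 3*k - 4) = (k - 5)*(k - 2)*(k + 2)*(k + 4)*(k - 1)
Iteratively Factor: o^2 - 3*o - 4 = (o + 1)*(o - 4)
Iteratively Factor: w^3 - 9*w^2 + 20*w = (w)*(w^2 - 9*w + 20) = w*(w - 5)*(w - 4)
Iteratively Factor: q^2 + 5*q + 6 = (q + 3)*(q + 2)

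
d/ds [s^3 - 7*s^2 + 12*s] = 3*s^2 - 14*s + 12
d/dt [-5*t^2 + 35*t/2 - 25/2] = 35/2 - 10*t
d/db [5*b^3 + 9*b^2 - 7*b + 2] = 15*b^2 + 18*b - 7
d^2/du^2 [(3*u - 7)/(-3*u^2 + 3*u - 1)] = 6*(-3*(2*u - 1)^2*(3*u - 7) + (9*u - 10)*(3*u^2 - 3*u + 1))/(3*u^2 - 3*u + 1)^3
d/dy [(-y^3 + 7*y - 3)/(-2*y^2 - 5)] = (2*y^4 + 29*y^2 - 12*y - 35)/(4*y^4 + 20*y^2 + 25)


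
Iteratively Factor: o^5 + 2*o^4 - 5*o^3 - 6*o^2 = (o - 2)*(o^4 + 4*o^3 + 3*o^2) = (o - 2)*(o + 3)*(o^3 + o^2) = (o - 2)*(o + 1)*(o + 3)*(o^2) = o*(o - 2)*(o + 1)*(o + 3)*(o)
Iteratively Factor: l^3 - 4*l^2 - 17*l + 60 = (l - 3)*(l^2 - l - 20) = (l - 5)*(l - 3)*(l + 4)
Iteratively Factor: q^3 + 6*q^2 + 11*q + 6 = (q + 3)*(q^2 + 3*q + 2) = (q + 2)*(q + 3)*(q + 1)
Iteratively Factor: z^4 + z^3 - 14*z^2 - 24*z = (z)*(z^3 + z^2 - 14*z - 24) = z*(z + 3)*(z^2 - 2*z - 8) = z*(z - 4)*(z + 3)*(z + 2)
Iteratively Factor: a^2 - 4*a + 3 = (a - 1)*(a - 3)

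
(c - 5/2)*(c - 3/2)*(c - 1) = c^3 - 5*c^2 + 31*c/4 - 15/4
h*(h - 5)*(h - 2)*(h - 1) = h^4 - 8*h^3 + 17*h^2 - 10*h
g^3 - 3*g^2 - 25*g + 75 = (g - 5)*(g - 3)*(g + 5)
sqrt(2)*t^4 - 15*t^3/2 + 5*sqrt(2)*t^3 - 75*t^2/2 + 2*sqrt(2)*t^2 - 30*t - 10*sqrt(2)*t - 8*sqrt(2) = (t + 1)*(t + 4)*(t - 4*sqrt(2))*(sqrt(2)*t + 1/2)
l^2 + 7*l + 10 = (l + 2)*(l + 5)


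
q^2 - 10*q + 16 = (q - 8)*(q - 2)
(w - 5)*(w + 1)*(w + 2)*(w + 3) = w^4 + w^3 - 19*w^2 - 49*w - 30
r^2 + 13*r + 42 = (r + 6)*(r + 7)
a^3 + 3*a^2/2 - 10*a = a*(a - 5/2)*(a + 4)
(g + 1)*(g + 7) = g^2 + 8*g + 7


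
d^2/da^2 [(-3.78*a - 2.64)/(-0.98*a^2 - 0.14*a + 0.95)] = ((1.96*a + 0.14)*(3.78*a + 2.64)*(3.92*a + 0.28) - (22.2264*a + 6.2328)*(0.98*a^2 + 0.14*a - 0.95))/(0.98*a^2 + 0.14*a - 0.95)^3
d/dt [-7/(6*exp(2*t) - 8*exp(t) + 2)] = (21*exp(t) - 14)*exp(t)/(3*exp(2*t) - 4*exp(t) + 1)^2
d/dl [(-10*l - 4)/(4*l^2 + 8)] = (5*l^2 + 4*l - 10)/(2*(l^4 + 4*l^2 + 4))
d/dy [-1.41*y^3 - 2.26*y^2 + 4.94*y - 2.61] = -4.23*y^2 - 4.52*y + 4.94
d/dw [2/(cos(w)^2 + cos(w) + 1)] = 2*(2*cos(w) + 1)*sin(w)/(cos(w)^2 + cos(w) + 1)^2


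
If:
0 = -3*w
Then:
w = 0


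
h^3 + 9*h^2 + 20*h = h*(h + 4)*(h + 5)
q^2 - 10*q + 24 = (q - 6)*(q - 4)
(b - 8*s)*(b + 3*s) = b^2 - 5*b*s - 24*s^2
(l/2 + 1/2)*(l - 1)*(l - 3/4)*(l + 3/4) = l^4/2 - 25*l^2/32 + 9/32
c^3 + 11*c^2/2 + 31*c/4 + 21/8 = (c + 1/2)*(c + 3/2)*(c + 7/2)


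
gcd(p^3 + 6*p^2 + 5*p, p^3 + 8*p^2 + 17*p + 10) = p^2 + 6*p + 5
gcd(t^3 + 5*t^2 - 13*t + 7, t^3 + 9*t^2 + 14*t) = t + 7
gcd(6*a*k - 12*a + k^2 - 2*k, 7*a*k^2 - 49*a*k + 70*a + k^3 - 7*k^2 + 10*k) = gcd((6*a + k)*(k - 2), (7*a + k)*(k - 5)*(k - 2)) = k - 2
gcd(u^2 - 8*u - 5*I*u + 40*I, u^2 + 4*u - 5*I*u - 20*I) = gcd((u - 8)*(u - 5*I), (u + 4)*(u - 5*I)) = u - 5*I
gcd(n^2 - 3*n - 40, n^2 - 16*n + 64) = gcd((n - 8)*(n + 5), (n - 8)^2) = n - 8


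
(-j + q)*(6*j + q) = -6*j^2 + 5*j*q + q^2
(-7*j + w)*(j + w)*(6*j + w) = -42*j^3 - 43*j^2*w + w^3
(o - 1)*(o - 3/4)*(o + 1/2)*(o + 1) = o^4 - o^3/4 - 11*o^2/8 + o/4 + 3/8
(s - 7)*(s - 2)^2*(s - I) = s^4 - 11*s^3 - I*s^3 + 32*s^2 + 11*I*s^2 - 28*s - 32*I*s + 28*I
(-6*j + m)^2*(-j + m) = -36*j^3 + 48*j^2*m - 13*j*m^2 + m^3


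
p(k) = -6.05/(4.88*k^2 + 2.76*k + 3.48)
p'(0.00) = 1.38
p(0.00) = -1.74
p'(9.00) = 0.00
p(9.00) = -0.01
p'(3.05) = 0.06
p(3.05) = -0.11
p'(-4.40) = -0.03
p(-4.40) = -0.07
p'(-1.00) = -1.35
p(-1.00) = -1.08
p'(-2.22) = -0.25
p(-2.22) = -0.28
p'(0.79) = 0.84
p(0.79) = -0.69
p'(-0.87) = -1.52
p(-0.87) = -1.27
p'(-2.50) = -0.18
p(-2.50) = -0.22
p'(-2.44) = -0.19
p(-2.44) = -0.23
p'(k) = -6.05*(-9.76*k - 2.76)/(4.88*k^2 + 2.76*k + 3.48)^2 = (59.048*k + 16.698)/(4.88*k^2 + 2.76*k + 3.48)^2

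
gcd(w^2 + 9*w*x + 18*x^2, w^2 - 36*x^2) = w + 6*x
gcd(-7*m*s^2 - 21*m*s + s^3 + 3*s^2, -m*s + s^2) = s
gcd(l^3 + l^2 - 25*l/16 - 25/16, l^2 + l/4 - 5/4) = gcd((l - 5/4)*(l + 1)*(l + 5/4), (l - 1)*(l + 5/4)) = l + 5/4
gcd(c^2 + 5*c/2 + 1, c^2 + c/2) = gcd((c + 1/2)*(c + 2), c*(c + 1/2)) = c + 1/2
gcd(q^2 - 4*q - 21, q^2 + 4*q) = 1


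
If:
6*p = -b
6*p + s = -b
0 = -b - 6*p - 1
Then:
No Solution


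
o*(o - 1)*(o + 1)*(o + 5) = o^4 + 5*o^3 - o^2 - 5*o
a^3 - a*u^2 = a*(a - u)*(a + u)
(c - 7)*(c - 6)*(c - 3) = c^3 - 16*c^2 + 81*c - 126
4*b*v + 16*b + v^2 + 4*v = (4*b + v)*(v + 4)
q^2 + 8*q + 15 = (q + 3)*(q + 5)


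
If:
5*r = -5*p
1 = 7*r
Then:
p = -1/7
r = 1/7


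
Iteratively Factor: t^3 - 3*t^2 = (t)*(t^2 - 3*t) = t^2*(t - 3)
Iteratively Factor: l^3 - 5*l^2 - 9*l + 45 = (l + 3)*(l^2 - 8*l + 15) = (l - 5)*(l + 3)*(l - 3)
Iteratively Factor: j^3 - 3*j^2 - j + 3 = (j - 1)*(j^2 - 2*j - 3) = (j - 1)*(j + 1)*(j - 3)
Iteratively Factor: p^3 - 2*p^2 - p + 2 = (p - 1)*(p^2 - p - 2) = (p - 2)*(p - 1)*(p + 1)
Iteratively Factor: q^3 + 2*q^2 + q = (q + 1)*(q^2 + q) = (q + 1)^2*(q)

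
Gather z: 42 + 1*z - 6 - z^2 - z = 36 - z^2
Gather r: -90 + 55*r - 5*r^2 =-5*r^2 + 55*r - 90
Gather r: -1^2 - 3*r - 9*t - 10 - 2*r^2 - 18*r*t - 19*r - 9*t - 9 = -2*r^2 + r*(-18*t - 22) - 18*t - 20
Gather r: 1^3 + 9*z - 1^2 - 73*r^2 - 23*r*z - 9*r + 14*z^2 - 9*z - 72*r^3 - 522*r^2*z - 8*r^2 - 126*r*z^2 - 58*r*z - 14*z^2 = -72*r^3 + r^2*(-522*z - 81) + r*(-126*z^2 - 81*z - 9)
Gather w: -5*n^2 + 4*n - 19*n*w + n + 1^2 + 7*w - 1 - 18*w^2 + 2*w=-5*n^2 + 5*n - 18*w^2 + w*(9 - 19*n)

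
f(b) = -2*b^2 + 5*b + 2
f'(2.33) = -4.32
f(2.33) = 2.79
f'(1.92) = -2.68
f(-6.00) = -100.00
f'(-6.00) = 29.00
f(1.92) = 4.23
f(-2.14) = -17.86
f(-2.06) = -16.79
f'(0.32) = 3.72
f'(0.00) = 5.00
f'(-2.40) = 14.60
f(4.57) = -16.92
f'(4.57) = -13.28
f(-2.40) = -21.52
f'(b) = 5 - 4*b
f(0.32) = 3.40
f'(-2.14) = 13.56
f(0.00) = 2.00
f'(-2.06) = 13.24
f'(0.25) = 4.00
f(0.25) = 3.12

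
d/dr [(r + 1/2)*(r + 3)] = 2*r + 7/2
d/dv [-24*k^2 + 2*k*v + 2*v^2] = 2*k + 4*v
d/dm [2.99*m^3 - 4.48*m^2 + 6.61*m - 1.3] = 8.97*m^2 - 8.96*m + 6.61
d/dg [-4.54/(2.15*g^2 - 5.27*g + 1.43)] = (19.522*g - 23.9258)/(2.15*g^2 - 5.27*g + 1.43)^2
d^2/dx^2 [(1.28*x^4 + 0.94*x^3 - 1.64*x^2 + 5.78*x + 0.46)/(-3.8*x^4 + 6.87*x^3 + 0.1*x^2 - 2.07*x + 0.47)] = (-1.13686837721616e-13*x^10 - 93.97856*x^9 + 139.1712*x^8 - 1139.76288*x^7 + 2460.142528*x^6 - 1512.260496*x^5 + 204.970848*x^4 - 451.999408*x^3 + 254.95152*x^2 + 9.867168*x - 14.42104)/(54.872*x^12 - 297.6084*x^11 + 533.71266*x^10 - 218.906703*x^9 - 358.64199*x^8 + 361.785969*x^7 - 8.09662900000001*x^6 - 112.369149*x^5 + 41.321628*x^4 + 4.900734*x^3 - 6.107979*x^2 + 1.371789*x - 0.103823)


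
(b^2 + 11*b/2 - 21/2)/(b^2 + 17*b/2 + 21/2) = (2*b - 3)/(2*b + 3)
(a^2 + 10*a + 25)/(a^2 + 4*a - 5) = (a + 5)/(a - 1)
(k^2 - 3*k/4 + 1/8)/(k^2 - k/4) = (k - 1/2)/k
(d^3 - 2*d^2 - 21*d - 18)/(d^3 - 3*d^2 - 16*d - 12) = (d + 3)/(d + 2)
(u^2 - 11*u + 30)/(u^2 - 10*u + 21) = (u^2 - 11*u + 30)/(u^2 - 10*u + 21)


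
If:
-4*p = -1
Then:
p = 1/4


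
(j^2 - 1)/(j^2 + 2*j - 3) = (j + 1)/(j + 3)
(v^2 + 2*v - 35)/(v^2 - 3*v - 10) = (v + 7)/(v + 2)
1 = 1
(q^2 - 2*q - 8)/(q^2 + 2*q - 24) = (q + 2)/(q + 6)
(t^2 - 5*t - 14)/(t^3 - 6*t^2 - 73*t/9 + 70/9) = 9*(t + 2)/(9*t^2 + 9*t - 10)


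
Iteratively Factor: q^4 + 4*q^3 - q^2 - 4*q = (q + 4)*(q^3 - q) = q*(q + 4)*(q^2 - 1) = q*(q + 1)*(q + 4)*(q - 1)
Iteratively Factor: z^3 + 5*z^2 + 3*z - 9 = (z - 1)*(z^2 + 6*z + 9) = (z - 1)*(z + 3)*(z + 3)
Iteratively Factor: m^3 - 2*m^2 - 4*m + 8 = (m - 2)*(m^2 - 4) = (m - 2)^2*(m + 2)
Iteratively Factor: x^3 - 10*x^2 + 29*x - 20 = (x - 4)*(x^2 - 6*x + 5) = (x - 4)*(x - 1)*(x - 5)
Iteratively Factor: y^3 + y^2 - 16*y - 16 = (y + 1)*(y^2 - 16) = (y + 1)*(y + 4)*(y - 4)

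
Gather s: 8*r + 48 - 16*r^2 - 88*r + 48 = -16*r^2 - 80*r + 96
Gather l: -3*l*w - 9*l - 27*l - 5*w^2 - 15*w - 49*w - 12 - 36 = l*(-3*w - 36) - 5*w^2 - 64*w - 48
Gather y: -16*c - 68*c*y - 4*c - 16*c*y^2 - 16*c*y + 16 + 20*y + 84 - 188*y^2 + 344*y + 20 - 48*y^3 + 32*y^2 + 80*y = -20*c - 48*y^3 + y^2*(-16*c - 156) + y*(444 - 84*c) + 120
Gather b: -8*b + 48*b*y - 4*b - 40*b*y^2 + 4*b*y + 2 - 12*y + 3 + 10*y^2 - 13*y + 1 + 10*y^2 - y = b*(-40*y^2 + 52*y - 12) + 20*y^2 - 26*y + 6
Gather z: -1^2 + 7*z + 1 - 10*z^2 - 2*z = -10*z^2 + 5*z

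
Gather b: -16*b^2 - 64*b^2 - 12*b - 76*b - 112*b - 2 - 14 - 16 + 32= -80*b^2 - 200*b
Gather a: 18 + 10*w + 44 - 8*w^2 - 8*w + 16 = -8*w^2 + 2*w + 78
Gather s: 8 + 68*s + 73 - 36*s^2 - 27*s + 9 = -36*s^2 + 41*s + 90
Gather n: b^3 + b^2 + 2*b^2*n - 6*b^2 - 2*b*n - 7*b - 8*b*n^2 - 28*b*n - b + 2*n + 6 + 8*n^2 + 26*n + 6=b^3 - 5*b^2 - 8*b + n^2*(8 - 8*b) + n*(2*b^2 - 30*b + 28) + 12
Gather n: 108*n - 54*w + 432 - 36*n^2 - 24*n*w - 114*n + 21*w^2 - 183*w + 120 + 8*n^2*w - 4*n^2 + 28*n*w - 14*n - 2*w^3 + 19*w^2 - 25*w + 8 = n^2*(8*w - 40) + n*(4*w - 20) - 2*w^3 + 40*w^2 - 262*w + 560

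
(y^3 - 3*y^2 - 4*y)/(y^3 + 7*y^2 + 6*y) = (y - 4)/(y + 6)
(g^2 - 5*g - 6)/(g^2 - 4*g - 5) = (g - 6)/(g - 5)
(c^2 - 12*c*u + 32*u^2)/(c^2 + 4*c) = (c^2 - 12*c*u + 32*u^2)/(c*(c + 4))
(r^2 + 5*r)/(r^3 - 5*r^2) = (r + 5)/(r*(r - 5))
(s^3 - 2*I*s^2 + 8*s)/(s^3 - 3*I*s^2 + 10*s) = (s - 4*I)/(s - 5*I)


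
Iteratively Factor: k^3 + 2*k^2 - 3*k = (k - 1)*(k^2 + 3*k) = k*(k - 1)*(k + 3)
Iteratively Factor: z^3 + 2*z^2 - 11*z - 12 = (z + 4)*(z^2 - 2*z - 3) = (z + 1)*(z + 4)*(z - 3)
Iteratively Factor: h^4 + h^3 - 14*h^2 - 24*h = (h - 4)*(h^3 + 5*h^2 + 6*h) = (h - 4)*(h + 3)*(h^2 + 2*h) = h*(h - 4)*(h + 3)*(h + 2)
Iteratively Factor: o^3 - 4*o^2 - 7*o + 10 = (o - 5)*(o^2 + o - 2) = (o - 5)*(o + 2)*(o - 1)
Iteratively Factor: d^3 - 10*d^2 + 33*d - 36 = (d - 4)*(d^2 - 6*d + 9) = (d - 4)*(d - 3)*(d - 3)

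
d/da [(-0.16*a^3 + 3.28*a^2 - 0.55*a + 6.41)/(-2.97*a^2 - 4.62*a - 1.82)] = (0.4752*a^4 + 1.4784*a^3 - 15.9135*a^2 + 26.1362*a + 30.6152)/(8.8209*a^4 + 27.4428*a^3 + 32.1552*a^2 + 16.8168*a + 3.3124)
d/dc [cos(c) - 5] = -sin(c)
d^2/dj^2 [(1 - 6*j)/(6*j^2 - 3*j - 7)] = 6*(3*(4*j - 1)^2*(6*j - 1) + 4*(9*j - 2)*(-6*j^2 + 3*j + 7))/(-6*j^2 + 3*j + 7)^3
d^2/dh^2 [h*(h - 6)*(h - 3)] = 6*h - 18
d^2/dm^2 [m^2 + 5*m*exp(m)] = 5*m*exp(m) + 10*exp(m) + 2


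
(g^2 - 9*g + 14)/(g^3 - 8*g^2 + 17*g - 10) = (g - 7)/(g^2 - 6*g + 5)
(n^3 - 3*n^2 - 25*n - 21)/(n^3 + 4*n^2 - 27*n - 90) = (n^2 - 6*n - 7)/(n^2 + n - 30)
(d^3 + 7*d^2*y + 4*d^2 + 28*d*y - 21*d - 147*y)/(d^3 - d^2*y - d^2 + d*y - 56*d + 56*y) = (-d^2 - 7*d*y + 3*d + 21*y)/(-d^2 + d*y + 8*d - 8*y)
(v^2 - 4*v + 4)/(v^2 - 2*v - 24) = (-v^2 + 4*v - 4)/(-v^2 + 2*v + 24)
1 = 1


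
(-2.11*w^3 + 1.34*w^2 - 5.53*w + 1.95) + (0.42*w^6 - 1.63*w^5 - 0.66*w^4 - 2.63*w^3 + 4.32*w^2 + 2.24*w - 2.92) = 0.42*w^6 - 1.63*w^5 - 0.66*w^4 - 4.74*w^3 + 5.66*w^2 - 3.29*w - 0.97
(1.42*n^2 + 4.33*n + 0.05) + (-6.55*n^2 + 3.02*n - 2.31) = -5.13*n^2 + 7.35*n - 2.26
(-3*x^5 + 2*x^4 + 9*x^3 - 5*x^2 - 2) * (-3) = 9*x^5 - 6*x^4 - 27*x^3 + 15*x^2 + 6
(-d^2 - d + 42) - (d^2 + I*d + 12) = -2*d^2 - d - I*d + 30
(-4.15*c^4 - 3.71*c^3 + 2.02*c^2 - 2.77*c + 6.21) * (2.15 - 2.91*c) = 12.0765*c^5 + 1.8736*c^4 - 13.8547*c^3 + 12.4037*c^2 - 24.0266*c + 13.3515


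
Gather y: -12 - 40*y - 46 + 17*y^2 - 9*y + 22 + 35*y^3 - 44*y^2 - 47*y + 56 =35*y^3 - 27*y^2 - 96*y + 20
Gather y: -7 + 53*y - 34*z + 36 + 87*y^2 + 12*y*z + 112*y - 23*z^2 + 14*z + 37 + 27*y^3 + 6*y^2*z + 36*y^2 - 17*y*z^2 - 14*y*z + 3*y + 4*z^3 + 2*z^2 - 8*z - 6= 27*y^3 + y^2*(6*z + 123) + y*(-17*z^2 - 2*z + 168) + 4*z^3 - 21*z^2 - 28*z + 60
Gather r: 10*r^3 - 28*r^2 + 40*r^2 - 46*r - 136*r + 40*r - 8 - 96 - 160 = 10*r^3 + 12*r^2 - 142*r - 264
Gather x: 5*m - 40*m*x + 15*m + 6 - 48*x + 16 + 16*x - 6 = 20*m + x*(-40*m - 32) + 16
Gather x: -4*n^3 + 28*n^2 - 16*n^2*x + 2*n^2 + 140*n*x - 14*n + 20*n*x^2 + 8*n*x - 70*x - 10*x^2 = -4*n^3 + 30*n^2 - 14*n + x^2*(20*n - 10) + x*(-16*n^2 + 148*n - 70)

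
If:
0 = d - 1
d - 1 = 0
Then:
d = 1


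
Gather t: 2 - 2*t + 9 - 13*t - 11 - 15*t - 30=-30*t - 30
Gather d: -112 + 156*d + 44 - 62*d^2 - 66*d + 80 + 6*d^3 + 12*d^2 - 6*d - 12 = 6*d^3 - 50*d^2 + 84*d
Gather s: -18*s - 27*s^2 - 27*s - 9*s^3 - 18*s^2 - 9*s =-9*s^3 - 45*s^2 - 54*s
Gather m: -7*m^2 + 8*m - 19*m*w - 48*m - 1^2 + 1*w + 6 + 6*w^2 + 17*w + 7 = -7*m^2 + m*(-19*w - 40) + 6*w^2 + 18*w + 12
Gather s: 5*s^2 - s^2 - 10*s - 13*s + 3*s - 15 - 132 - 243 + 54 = 4*s^2 - 20*s - 336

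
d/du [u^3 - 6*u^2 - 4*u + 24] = 3*u^2 - 12*u - 4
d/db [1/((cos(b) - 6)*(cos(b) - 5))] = (2*cos(b) - 11)*sin(b)/((cos(b) - 6)^2*(cos(b) - 5)^2)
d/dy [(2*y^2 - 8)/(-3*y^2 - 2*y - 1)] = 4*(-y^2 - 13*y - 4)/(9*y^4 + 12*y^3 + 10*y^2 + 4*y + 1)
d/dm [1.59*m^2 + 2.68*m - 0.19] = 3.18*m + 2.68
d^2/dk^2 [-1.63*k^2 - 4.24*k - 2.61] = -3.26000000000000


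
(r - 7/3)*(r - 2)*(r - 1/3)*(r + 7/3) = r^4 - 7*r^3/3 - 43*r^2/9 + 343*r/27 - 98/27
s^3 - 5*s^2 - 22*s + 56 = (s - 7)*(s - 2)*(s + 4)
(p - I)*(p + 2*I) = p^2 + I*p + 2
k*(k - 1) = k^2 - k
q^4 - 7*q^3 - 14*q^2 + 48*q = q*(q - 8)*(q - 2)*(q + 3)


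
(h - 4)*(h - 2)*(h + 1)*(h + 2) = h^4 - 3*h^3 - 8*h^2 + 12*h + 16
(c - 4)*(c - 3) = c^2 - 7*c + 12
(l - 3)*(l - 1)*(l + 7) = l^3 + 3*l^2 - 25*l + 21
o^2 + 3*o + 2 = (o + 1)*(o + 2)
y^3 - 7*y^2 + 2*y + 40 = (y - 5)*(y - 4)*(y + 2)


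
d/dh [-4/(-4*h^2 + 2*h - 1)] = 8*(1 - 4*h)/(4*h^2 - 2*h + 1)^2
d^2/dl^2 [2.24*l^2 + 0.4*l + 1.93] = 4.48000000000000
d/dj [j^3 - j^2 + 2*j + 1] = 3*j^2 - 2*j + 2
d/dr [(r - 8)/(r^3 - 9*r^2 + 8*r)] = (1 - 2*r)/(r^2*(r^2 - 2*r + 1))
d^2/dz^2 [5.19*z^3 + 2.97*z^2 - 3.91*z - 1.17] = 31.14*z + 5.94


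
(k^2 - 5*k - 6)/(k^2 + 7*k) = (k^2 - 5*k - 6)/(k*(k + 7))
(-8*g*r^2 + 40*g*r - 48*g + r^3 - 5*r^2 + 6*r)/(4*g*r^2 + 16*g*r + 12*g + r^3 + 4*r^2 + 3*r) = (-8*g*r^2 + 40*g*r - 48*g + r^3 - 5*r^2 + 6*r)/(4*g*r^2 + 16*g*r + 12*g + r^3 + 4*r^2 + 3*r)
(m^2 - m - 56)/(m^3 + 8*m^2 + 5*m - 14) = (m - 8)/(m^2 + m - 2)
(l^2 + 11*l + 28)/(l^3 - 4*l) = (l^2 + 11*l + 28)/(l*(l^2 - 4))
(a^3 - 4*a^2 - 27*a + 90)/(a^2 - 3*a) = a - 1 - 30/a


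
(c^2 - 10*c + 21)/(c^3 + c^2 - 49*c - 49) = (c - 3)/(c^2 + 8*c + 7)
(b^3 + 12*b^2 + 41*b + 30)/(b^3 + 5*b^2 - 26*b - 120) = (b^2 + 6*b + 5)/(b^2 - b - 20)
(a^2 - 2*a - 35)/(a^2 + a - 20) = (a - 7)/(a - 4)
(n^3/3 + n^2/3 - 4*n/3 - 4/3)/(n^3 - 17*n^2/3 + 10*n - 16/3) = (n^2 + 3*n + 2)/(3*n^2 - 11*n + 8)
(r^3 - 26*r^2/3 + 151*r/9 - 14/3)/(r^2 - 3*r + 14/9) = (3*r^2 - 19*r + 6)/(3*r - 2)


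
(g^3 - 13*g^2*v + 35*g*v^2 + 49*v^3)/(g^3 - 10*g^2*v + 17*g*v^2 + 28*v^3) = (-g + 7*v)/(-g + 4*v)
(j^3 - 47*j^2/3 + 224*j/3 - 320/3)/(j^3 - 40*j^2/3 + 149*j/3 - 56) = (3*j^2 - 23*j + 40)/(3*j^2 - 16*j + 21)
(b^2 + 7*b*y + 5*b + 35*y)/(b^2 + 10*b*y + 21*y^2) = (b + 5)/(b + 3*y)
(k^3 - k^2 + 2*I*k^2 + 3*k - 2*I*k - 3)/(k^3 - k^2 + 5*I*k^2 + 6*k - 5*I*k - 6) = (k + 3*I)/(k + 6*I)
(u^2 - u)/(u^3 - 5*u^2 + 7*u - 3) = u/(u^2 - 4*u + 3)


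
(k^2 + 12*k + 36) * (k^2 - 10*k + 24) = k^4 + 2*k^3 - 60*k^2 - 72*k + 864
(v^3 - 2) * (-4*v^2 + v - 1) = -4*v^5 + v^4 - v^3 + 8*v^2 - 2*v + 2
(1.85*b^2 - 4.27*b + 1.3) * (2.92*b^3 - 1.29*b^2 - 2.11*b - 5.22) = 5.402*b^5 - 14.8549*b^4 + 5.4008*b^3 - 2.3243*b^2 + 19.5464*b - 6.786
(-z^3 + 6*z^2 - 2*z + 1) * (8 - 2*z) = 2*z^4 - 20*z^3 + 52*z^2 - 18*z + 8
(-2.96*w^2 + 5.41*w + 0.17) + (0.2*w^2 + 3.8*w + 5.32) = -2.76*w^2 + 9.21*w + 5.49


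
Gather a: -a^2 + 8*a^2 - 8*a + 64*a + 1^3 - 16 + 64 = 7*a^2 + 56*a + 49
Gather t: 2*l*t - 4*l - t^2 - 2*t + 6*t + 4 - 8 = -4*l - t^2 + t*(2*l + 4) - 4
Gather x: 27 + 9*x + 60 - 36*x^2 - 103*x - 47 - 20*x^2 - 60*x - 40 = -56*x^2 - 154*x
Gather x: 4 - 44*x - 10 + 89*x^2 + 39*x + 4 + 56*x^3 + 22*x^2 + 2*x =56*x^3 + 111*x^2 - 3*x - 2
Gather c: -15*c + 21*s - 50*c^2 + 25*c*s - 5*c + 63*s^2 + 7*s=-50*c^2 + c*(25*s - 20) + 63*s^2 + 28*s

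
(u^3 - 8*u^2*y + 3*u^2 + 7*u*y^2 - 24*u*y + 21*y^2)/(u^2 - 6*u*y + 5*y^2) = (-u^2 + 7*u*y - 3*u + 21*y)/(-u + 5*y)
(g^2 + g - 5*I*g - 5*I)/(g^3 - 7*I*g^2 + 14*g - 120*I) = (g + 1)/(g^2 - 2*I*g + 24)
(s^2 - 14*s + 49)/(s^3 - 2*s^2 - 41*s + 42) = (s - 7)/(s^2 + 5*s - 6)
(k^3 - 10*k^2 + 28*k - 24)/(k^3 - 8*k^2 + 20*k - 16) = (k - 6)/(k - 4)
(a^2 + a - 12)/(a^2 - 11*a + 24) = (a + 4)/(a - 8)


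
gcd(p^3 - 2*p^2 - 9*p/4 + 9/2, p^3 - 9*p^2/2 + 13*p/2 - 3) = p^2 - 7*p/2 + 3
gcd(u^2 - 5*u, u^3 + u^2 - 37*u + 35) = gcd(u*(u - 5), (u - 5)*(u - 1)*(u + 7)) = u - 5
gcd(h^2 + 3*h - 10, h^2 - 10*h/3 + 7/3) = 1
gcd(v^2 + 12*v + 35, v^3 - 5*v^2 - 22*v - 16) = 1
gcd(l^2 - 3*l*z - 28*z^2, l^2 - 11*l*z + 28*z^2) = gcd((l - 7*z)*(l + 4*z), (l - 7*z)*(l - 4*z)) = -l + 7*z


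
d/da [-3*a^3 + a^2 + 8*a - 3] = -9*a^2 + 2*a + 8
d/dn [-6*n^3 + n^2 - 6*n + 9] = -18*n^2 + 2*n - 6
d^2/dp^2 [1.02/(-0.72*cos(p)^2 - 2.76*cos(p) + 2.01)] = (2.115072*(1 - cos(p)^2)^2 + 6.080832*cos(p)^3 + 14.732064*cos(p)^2 - 6.503112*cos(p) - 20.607264)/(0.72*cos(p)^2 + 2.76*cos(p) - 2.01)^3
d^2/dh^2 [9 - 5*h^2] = -10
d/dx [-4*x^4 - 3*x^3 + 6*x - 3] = -16*x^3 - 9*x^2 + 6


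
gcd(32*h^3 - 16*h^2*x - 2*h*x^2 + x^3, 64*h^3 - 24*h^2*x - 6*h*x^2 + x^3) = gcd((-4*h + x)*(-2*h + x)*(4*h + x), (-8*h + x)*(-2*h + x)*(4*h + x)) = -8*h^2 + 2*h*x + x^2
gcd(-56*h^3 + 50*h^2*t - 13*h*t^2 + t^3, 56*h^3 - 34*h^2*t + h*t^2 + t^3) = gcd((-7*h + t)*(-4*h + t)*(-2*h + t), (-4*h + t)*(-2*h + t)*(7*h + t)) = 8*h^2 - 6*h*t + t^2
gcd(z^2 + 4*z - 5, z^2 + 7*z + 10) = z + 5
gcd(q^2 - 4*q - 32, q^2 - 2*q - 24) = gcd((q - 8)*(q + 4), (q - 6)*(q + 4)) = q + 4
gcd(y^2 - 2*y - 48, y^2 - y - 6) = 1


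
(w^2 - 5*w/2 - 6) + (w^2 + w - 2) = 2*w^2 - 3*w/2 - 8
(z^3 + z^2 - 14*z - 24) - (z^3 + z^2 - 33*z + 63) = 19*z - 87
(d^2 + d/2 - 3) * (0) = 0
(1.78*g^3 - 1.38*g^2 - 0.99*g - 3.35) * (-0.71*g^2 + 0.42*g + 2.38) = -1.2638*g^5 + 1.7274*g^4 + 4.3597*g^3 - 1.3217*g^2 - 3.7632*g - 7.973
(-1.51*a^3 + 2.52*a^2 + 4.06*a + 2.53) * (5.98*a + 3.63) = -9.0298*a^4 + 9.5883*a^3 + 33.4264*a^2 + 29.8672*a + 9.1839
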